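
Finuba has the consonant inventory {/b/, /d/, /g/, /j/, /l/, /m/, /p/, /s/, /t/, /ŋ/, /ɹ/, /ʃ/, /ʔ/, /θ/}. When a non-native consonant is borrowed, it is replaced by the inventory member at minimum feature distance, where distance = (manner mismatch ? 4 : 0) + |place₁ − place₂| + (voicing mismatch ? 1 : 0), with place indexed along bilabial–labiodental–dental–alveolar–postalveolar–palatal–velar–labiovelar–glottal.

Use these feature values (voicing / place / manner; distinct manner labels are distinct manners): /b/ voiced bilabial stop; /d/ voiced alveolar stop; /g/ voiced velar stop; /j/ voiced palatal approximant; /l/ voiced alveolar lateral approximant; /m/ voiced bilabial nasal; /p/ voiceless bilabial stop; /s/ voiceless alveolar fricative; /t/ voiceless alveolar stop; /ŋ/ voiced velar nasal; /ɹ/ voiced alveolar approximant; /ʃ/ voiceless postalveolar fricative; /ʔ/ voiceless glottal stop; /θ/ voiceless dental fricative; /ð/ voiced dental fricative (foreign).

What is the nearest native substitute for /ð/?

θ

/θ/ is closest: same manner (fricative), place distance 0 (dental→dental), voicing differs (+1); total 1. Next closest is /s/ at distance 2.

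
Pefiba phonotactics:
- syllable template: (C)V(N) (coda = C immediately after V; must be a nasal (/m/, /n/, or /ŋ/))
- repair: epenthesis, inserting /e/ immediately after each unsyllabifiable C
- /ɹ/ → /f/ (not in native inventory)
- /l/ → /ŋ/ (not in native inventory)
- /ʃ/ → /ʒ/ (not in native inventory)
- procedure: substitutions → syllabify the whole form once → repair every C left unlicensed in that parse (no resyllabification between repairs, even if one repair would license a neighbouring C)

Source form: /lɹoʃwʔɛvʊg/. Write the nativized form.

ŋefoʒeweʔɛvʊge

Substitution: /l/ → /ŋ/, /ɹ/ → /f/, /ʃ/ → /ʒ/, giving /ŋfoʒwʔɛvʊg/.
The consonants /ŋ/, /ʒ/, /w/, /g/ cannot be parsed into a legal (C)V(N) syllable (only a nasal (/m/, /n/, or /ŋ/) is licensed in coda position; onsets are limited to one consonant).
Epenthesis after each stranded consonant: /ŋ/ → /ŋe/, /ʒ/ → /ʒe/, /w/ → /we/, /g/ → /ge/.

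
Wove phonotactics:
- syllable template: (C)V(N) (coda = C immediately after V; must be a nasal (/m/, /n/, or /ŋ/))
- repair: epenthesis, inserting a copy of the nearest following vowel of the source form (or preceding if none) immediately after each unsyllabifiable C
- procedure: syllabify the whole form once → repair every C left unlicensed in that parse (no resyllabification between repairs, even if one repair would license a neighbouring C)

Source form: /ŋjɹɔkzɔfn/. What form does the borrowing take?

Syllabifying with onset maximization leaves /ŋ/, /j/, /k/, /f/, /n/ stranded (only a nasal (/m/, /n/, or /ŋ/) is licensed in coda position; onsets are limited to one consonant).
Each unlicensed consonant becomes the onset of a new syllable: /ŋ/ → /ŋɔ/, /j/ → /jɔ/, /k/ → /kɔ/, /f/ → /fɔ/, /n/ → /nɔ/.

ŋɔjɔɹɔkɔzɔfɔnɔ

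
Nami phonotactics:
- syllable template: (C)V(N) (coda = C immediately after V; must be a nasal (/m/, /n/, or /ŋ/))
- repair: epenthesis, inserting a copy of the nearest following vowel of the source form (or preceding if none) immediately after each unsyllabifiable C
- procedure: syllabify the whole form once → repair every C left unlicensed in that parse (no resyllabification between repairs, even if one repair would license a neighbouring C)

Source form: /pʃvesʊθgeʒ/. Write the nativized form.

peʃevesʊθegeʒe

Syllabifying with onset maximization leaves /p/, /ʃ/, /θ/, /ʒ/ stranded (only a nasal (/m/, /n/, or /ŋ/) is licensed in coda position; onsets are limited to one consonant).
Each unlicensed consonant becomes the onset of a new syllable: /p/ → /pe/, /ʃ/ → /ʃe/, /θ/ → /θe/, /ʒ/ → /ʒe/.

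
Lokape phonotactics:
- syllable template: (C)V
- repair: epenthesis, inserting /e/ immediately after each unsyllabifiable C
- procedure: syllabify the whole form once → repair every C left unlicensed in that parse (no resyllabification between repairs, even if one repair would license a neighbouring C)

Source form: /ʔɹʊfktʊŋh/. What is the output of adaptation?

ʔeɹʊfeketʊŋehe

The consonants /ʔ/, /f/, /k/, /ŋ/, /h/ cannot be parsed into a legal (C)V syllable (no codas are permitted; onsets are limited to one consonant).
Each unlicensed consonant becomes the onset of a new syllable: /ʔ/ → /ʔe/, /f/ → /fe/, /k/ → /ke/, /ŋ/ → /ŋe/, /h/ → /he/.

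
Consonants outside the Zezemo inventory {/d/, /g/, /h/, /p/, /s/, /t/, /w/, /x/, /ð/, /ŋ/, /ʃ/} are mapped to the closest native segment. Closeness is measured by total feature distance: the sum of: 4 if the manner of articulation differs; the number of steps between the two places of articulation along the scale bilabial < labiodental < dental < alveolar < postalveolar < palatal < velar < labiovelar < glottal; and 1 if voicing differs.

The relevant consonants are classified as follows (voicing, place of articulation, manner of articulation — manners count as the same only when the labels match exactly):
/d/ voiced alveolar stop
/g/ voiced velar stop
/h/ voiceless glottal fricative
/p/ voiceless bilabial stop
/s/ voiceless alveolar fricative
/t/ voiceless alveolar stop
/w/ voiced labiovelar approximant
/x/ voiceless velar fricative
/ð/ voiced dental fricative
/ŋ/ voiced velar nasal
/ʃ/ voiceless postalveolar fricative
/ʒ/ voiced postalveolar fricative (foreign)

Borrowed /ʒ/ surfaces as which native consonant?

/ʃ/ is closest: same manner (fricative), place distance 0 (postalveolar→postalveolar), voicing differs (+1); total 1. Next closest is /s/ at distance 2.

ʃ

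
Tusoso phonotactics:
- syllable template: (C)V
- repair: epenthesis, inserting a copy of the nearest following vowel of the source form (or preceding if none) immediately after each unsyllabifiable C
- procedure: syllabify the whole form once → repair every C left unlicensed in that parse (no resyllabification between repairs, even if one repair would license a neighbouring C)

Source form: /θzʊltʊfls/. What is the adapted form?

Syllabifying with onset maximization leaves /θ/, /l/, /f/, /l/, /s/ stranded (no codas are permitted; onsets are limited to one consonant).
Inserting the epenthetic vowel yields /θ/ → /θʊ/, /l/ → /lʊ/, /f/ → /fʊ/, /l/ → /lʊ/, /s/ → /sʊ/.

θʊzʊlʊtʊfʊlʊsʊ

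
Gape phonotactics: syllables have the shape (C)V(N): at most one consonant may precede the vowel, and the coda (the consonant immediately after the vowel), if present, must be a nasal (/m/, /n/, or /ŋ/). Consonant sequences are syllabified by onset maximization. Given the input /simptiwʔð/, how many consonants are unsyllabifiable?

Under (C)V(N), the unsyllabifiable consonants are /p/, /w/, /ʔ/, /ð/ (only a nasal (/m/, /n/, or /ŋ/) is licensed in coda position; onsets are limited to one consonant).

4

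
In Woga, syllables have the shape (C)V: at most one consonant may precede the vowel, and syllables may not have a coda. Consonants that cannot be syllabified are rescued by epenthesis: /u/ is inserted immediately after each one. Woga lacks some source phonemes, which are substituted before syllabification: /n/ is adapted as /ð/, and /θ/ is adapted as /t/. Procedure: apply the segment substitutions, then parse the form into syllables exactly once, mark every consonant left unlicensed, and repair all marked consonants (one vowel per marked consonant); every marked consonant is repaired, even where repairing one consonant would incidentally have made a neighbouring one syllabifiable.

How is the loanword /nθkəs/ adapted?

Substitution: /n/ → /ð/, /θ/ → /t/, giving /ðtkəs/.
Syllabifying with onset maximization leaves /ð/, /t/, /s/ stranded (no codas are permitted; onsets are limited to one consonant).
Inserting the epenthetic vowel yields /ð/ → /ðu/, /t/ → /tu/, /s/ → /su/.

ðutukəsu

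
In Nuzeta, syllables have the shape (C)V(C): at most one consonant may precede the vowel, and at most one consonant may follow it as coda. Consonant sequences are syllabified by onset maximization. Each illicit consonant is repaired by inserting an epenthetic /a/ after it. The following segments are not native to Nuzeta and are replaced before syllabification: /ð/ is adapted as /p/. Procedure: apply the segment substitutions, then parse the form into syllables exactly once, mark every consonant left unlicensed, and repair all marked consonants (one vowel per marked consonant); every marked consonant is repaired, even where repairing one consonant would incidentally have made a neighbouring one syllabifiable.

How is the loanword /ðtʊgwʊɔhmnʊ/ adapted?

Substitution: /ð/ → /p/, giving /ptʊgwʊɔhmnʊ/.
Under (C)V(C), the unsyllabifiable consonants are /p/, /m/ (at most one coda consonant is licensed; onsets are limited to one consonant).
Inserting the epenthetic vowel yields /p/ → /pa/, /m/ → /ma/.

patʊgwʊɔhmanʊ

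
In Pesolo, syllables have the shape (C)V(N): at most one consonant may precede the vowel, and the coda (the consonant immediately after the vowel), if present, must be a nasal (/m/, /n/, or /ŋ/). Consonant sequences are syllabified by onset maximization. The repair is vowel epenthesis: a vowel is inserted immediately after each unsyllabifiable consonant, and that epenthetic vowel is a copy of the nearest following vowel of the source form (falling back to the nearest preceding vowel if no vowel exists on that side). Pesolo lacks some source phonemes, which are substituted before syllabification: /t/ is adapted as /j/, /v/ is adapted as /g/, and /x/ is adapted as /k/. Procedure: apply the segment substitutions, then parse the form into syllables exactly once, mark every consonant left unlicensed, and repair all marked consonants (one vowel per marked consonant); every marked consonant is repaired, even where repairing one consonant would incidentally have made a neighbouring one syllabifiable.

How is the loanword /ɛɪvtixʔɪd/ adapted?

ɛɪgijikɪʔɪdɪ

Substitution: /v/ → /g/, /t/ → /j/, /x/ → /k/, giving /ɛɪgjikʔɪd/.
Under (C)V(N), the unsyllabifiable consonants are /g/, /k/, /d/ (only a nasal (/m/, /n/, or /ŋ/) is licensed in coda position; onsets are limited to one consonant).
Each unlicensed consonant becomes the onset of a new syllable: /g/ → /gi/, /k/ → /kɪ/, /d/ → /dɪ/.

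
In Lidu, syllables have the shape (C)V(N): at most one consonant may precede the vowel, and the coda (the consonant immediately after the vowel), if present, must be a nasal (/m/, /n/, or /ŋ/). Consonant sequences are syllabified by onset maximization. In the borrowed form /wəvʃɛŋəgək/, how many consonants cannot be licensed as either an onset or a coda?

Syllabifying with onset maximization leaves /v/, /k/ stranded (only a nasal (/m/, /n/, or /ŋ/) is licensed in coda position; onsets are limited to one consonant).

2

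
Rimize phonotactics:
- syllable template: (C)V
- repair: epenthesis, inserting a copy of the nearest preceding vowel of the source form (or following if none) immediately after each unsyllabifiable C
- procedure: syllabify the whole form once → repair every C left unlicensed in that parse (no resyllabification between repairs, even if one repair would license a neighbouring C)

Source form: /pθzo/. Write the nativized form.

Under (C)V, the unsyllabifiable consonants are /p/, /θ/ (no codas are permitted; onsets are limited to one consonant).
Epenthesis after each stranded consonant: /p/ → /po/, /θ/ → /θo/.

poθozo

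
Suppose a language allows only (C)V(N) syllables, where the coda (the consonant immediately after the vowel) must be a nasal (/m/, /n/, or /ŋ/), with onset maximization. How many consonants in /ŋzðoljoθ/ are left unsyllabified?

Under (C)V(N), the unsyllabifiable consonants are /ŋ/, /z/, /l/, /θ/ (only a nasal (/m/, /n/, or /ŋ/) is licensed in coda position; onsets are limited to one consonant).

4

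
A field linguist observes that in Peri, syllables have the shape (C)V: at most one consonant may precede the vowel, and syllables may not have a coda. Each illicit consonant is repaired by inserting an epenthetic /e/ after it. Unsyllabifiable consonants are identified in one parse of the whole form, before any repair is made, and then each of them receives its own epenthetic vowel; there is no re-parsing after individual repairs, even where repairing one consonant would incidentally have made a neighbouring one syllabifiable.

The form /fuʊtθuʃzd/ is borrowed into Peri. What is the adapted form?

The consonants /t/, /ʃ/, /z/, /d/ cannot be parsed into a legal (C)V syllable (no codas are permitted; onsets are limited to one consonant).
Inserting the epenthetic vowel yields /t/ → /te/, /ʃ/ → /ʃe/, /z/ → /ze/, /d/ → /de/.

fuʊteθuʃezede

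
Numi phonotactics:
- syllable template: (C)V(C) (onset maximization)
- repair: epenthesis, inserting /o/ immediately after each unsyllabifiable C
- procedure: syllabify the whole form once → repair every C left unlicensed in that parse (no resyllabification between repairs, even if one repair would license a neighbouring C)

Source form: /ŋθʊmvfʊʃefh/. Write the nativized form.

ŋoθʊmvofʊʃefho

The consonants /ŋ/, /v/, /h/ cannot be parsed into a legal (C)V(C) syllable (at most one coda consonant is licensed; onsets are limited to one consonant).
Each unlicensed consonant becomes the onset of a new syllable: /ŋ/ → /ŋo/, /v/ → /vo/, /h/ → /ho/.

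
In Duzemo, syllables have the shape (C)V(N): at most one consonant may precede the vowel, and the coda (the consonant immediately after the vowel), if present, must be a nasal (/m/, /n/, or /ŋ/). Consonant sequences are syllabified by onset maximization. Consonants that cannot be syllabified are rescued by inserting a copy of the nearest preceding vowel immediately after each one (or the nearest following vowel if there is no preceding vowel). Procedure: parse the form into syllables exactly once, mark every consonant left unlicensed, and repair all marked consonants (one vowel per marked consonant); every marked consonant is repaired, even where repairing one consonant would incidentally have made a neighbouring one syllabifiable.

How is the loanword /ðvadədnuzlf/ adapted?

Syllabifying with onset maximization leaves /ð/, /d/, /z/, /l/, /f/ stranded (only a nasal (/m/, /n/, or /ŋ/) is licensed in coda position; onsets are limited to one consonant).
Each unlicensed consonant becomes the onset of a new syllable: /ð/ → /ða/, /d/ → /də/, /z/ → /zu/, /l/ → /lu/, /f/ → /fu/.

ðavadədənuzulufu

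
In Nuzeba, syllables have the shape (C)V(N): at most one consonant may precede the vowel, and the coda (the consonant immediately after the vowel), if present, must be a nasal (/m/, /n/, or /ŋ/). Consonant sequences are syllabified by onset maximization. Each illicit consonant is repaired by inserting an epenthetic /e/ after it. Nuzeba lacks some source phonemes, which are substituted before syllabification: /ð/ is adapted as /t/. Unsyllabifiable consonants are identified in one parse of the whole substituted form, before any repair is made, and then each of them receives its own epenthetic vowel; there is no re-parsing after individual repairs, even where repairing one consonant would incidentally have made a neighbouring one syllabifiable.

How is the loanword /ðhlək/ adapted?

Substitution: /ð/ → /t/, giving /thlək/.
The consonants /t/, /h/, /k/ cannot be parsed into a legal (C)V(N) syllable (only a nasal (/m/, /n/, or /ŋ/) is licensed in coda position; onsets are limited to one consonant).
Epenthesis after each stranded consonant: /t/ → /te/, /h/ → /he/, /k/ → /ke/.

teheləke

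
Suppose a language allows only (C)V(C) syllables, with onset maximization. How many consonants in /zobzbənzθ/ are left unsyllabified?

3

The consonants /z/, /z/, /θ/ cannot be parsed into a legal (C)V(C) syllable (at most one coda consonant is licensed; onsets are limited to one consonant).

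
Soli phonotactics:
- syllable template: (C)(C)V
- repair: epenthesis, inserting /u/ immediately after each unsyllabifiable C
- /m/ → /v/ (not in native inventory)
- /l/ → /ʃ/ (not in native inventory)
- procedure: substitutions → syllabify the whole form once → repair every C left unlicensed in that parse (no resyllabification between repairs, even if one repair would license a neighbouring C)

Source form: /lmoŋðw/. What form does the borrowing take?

ʃvoŋuðuwu

Substitution: /l/ → /ʃ/, /m/ → /v/, giving /ʃvoŋðw/.
Under (C)(C)V, the unsyllabifiable consonants are /ŋ/, /ð/, /w/ (no codas are permitted; onsets may contain at most 2 consonants).
Each unlicensed consonant becomes the onset of a new syllable: /ŋ/ → /ŋu/, /ð/ → /ðu/, /w/ → /wu/.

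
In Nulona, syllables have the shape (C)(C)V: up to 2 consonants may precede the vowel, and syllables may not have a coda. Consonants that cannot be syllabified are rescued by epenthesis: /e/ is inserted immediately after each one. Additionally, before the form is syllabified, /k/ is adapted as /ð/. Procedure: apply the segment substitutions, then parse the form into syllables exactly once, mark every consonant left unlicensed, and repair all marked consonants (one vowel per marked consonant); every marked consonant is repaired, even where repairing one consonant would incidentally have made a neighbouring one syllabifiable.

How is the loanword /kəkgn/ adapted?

Substitution: /k/ → /ð/, giving /ðəðgn/.
The consonants /ð/, /g/, /n/ cannot be parsed into a legal (C)(C)V syllable (no codas are permitted; onsets may contain at most 2 consonants).
Inserting the epenthetic vowel yields /ð/ → /ðe/, /g/ → /ge/, /n/ → /ne/.

ðəðegene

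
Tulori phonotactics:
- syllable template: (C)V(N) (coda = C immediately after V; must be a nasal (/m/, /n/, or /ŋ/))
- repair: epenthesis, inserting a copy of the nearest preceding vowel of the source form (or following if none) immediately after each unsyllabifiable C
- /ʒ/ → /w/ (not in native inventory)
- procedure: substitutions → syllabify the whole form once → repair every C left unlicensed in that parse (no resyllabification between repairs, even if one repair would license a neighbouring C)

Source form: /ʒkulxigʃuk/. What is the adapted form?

wukuluxigiʃuku

Substitution: /ʒ/ → /w/, giving /wkulxigʃuk/.
Under (C)V(N), the unsyllabifiable consonants are /w/, /l/, /g/, /k/ (only a nasal (/m/, /n/, or /ŋ/) is licensed in coda position; onsets are limited to one consonant).
Inserting the epenthetic vowel yields /w/ → /wu/, /l/ → /lu/, /g/ → /gi/, /k/ → /ku/.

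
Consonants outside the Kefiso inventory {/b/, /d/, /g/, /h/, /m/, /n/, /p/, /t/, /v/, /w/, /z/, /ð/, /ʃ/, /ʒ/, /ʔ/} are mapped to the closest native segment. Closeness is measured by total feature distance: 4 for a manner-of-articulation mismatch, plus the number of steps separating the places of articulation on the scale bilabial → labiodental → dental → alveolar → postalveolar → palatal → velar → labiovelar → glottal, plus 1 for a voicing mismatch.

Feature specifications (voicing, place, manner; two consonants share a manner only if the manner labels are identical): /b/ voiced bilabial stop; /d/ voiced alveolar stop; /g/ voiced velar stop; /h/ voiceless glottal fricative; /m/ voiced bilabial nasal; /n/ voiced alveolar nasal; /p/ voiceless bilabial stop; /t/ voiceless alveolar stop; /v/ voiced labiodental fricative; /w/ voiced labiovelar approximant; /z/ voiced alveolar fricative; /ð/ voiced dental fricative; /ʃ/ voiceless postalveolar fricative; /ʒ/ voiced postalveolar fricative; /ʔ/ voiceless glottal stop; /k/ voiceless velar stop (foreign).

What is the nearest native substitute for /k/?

/g/ is closest: same manner (stop), place distance 0 (velar→velar), voicing differs (+1); total 1. Next closest is /ʔ/ at distance 2.

g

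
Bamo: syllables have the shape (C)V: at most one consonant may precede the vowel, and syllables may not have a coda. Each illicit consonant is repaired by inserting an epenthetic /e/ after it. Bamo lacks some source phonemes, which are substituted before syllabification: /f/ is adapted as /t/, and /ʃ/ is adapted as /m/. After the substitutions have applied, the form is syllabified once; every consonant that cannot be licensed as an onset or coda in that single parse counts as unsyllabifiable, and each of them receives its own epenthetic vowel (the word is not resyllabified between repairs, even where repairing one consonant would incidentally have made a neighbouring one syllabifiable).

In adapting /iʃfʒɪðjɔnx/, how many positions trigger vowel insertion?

After substitution the input is /imtʒɪðjɔnx/.
The unsyllabifiable consonants are /m/, /t/, /ð/, /n/, /x/; each receives one epenthetic vowel.

5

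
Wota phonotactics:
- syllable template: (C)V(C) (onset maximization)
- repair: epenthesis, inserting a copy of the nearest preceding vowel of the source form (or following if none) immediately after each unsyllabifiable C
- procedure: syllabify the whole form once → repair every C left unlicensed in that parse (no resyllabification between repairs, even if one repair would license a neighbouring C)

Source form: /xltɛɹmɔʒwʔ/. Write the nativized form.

xɛlɛtɛɹmɔʒwɔʔɔ

The consonants /x/, /l/, /w/, /ʔ/ cannot be parsed into a legal (C)V(C) syllable (at most one coda consonant is licensed; onsets are limited to one consonant).
Inserting the epenthetic vowel yields /x/ → /xɛ/, /l/ → /lɛ/, /w/ → /wɔ/, /ʔ/ → /ʔɔ/.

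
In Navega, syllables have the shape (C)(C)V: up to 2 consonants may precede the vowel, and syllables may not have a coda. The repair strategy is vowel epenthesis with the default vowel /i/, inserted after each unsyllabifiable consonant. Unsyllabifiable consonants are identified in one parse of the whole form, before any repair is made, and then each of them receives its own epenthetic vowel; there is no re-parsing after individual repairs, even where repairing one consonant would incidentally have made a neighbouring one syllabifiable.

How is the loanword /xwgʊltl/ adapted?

The consonants /x/, /l/, /t/, /l/ cannot be parsed into a legal (C)(C)V syllable (no codas are permitted; onsets may contain at most 2 consonants).
Epenthesis after each stranded consonant: /x/ → /xi/, /l/ → /li/, /t/ → /ti/, /l/ → /li/.

xiwgʊlitili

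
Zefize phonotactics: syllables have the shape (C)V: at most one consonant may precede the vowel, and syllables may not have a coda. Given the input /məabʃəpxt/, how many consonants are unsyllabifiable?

4

Under (C)V, the unsyllabifiable consonants are /b/, /p/, /x/, /t/ (no codas are permitted; onsets are limited to one consonant).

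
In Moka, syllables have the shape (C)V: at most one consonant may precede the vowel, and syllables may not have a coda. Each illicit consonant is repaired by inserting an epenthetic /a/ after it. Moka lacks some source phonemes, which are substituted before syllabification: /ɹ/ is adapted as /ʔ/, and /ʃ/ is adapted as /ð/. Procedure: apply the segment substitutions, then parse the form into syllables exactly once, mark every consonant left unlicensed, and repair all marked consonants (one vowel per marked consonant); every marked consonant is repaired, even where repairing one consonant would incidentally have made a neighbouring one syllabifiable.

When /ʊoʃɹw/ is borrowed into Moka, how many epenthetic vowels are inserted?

After substitution the input is /ʊoðʔw/.
The unsyllabifiable consonants are /ð/, /ʔ/, /w/; each receives one epenthetic vowel.

3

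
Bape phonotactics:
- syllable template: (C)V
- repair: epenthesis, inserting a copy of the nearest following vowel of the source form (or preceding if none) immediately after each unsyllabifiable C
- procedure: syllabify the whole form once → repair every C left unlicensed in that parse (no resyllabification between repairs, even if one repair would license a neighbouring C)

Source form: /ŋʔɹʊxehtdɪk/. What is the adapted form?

The consonants /ŋ/, /ʔ/, /h/, /t/, /k/ cannot be parsed into a legal (C)V syllable (no codas are permitted; onsets are limited to one consonant).
Inserting the epenthetic vowel yields /ŋ/ → /ŋʊ/, /ʔ/ → /ʔʊ/, /h/ → /hɪ/, /t/ → /tɪ/, /k/ → /kɪ/.

ŋʊʔʊɹʊxehɪtɪdɪkɪ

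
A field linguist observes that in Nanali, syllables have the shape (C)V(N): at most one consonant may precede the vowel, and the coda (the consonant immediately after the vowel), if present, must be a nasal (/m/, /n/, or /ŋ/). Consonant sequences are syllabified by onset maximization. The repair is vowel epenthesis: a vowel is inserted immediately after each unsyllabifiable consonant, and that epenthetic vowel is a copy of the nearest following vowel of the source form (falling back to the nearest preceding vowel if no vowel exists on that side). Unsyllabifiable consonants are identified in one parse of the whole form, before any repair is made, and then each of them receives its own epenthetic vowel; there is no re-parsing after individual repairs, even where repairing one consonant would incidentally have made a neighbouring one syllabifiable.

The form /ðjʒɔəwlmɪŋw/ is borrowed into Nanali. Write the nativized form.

ðɔjɔʒɔəwɪlɪmɪŋwɪ

The consonants /ð/, /j/, /w/, /l/, /w/ cannot be parsed into a legal (C)V(N) syllable (only a nasal (/m/, /n/, or /ŋ/) is licensed in coda position; onsets are limited to one consonant).
Epenthesis after each stranded consonant: /ð/ → /ðɔ/, /j/ → /jɔ/, /w/ → /wɪ/, /l/ → /lɪ/, /w/ → /wɪ/.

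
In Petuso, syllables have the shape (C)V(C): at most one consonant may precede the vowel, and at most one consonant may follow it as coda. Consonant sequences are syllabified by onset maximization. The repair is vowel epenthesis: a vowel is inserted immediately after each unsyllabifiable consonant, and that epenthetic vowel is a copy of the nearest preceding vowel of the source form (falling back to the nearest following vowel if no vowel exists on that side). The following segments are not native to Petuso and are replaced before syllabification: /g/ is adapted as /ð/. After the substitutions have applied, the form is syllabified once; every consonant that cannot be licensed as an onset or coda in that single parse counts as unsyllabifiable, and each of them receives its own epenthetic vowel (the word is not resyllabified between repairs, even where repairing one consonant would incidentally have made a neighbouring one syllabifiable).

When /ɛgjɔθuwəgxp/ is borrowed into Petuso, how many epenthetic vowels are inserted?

After substitution the input is /ɛðjɔθuwəðxp/.
The unsyllabifiable consonants are /x/, /p/; each receives one epenthetic vowel.

2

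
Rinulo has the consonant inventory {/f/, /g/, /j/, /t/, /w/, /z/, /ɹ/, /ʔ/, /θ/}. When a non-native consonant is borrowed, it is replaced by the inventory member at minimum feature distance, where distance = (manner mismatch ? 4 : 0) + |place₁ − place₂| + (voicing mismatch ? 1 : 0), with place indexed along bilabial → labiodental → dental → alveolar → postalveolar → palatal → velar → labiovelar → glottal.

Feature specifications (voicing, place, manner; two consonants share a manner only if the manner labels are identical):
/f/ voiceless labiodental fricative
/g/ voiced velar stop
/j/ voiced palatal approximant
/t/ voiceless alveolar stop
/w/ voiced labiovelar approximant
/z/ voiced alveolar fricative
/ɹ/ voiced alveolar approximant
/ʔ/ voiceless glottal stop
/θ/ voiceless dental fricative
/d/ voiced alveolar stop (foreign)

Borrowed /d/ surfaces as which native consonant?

/t/ is closest: same manner (stop), place distance 0 (alveolar→alveolar), voicing differs (+1); total 1. Next closest is /g/ at distance 3.

t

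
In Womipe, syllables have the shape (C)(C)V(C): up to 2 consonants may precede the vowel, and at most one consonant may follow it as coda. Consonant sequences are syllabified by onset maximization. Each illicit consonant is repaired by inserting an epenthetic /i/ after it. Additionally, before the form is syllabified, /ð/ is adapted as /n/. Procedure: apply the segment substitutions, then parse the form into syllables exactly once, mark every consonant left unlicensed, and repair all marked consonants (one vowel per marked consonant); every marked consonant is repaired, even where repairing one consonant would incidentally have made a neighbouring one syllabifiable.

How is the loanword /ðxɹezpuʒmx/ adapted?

nixɹezpuʒmixi

Substitution: /ð/ → /n/, giving /nxɹezpuʒmx/.
The consonants /n/, /m/, /x/ cannot be parsed into a legal (C)(C)V(C) syllable (at most one coda consonant is licensed; onsets may contain at most 2 consonants).
Epenthesis after each stranded consonant: /n/ → /ni/, /m/ → /mi/, /x/ → /xi/.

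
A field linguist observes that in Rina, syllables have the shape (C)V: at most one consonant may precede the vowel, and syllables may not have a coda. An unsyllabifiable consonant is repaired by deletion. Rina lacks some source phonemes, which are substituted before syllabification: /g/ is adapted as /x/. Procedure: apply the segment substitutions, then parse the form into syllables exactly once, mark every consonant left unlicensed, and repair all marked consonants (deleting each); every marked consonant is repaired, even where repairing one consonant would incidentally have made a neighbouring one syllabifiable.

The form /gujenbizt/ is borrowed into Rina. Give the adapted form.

Substitution: /g/ → /x/, giving /xujenbizt/.
Under (C)V, the unsyllabifiable consonants are /n/, /z/, /t/ (no codas are permitted; onsets are limited to one consonant).
Deleting the stranded consonants removes /n/, /z/, /t/.

xujebi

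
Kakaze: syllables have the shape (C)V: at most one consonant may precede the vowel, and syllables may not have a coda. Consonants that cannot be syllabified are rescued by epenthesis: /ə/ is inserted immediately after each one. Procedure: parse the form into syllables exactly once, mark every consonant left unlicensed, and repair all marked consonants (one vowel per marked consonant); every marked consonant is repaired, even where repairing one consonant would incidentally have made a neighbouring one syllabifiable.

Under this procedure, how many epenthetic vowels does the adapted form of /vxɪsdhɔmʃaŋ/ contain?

The unsyllabifiable consonants are /v/, /s/, /d/, /m/, /ŋ/; each receives one epenthetic vowel.

5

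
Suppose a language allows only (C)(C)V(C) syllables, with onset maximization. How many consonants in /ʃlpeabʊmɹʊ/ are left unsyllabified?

1

Under (C)(C)V(C), the unsyllabifiable consonants are /ʃ/ (at most one coda consonant is licensed; onsets may contain at most 2 consonants).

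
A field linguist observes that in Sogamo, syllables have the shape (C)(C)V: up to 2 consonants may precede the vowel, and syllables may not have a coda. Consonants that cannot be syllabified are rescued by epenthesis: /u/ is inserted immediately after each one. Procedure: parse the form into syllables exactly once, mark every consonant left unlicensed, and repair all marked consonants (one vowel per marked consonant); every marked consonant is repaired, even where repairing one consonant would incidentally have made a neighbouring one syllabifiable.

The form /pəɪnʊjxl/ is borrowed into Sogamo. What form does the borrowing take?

pəɪnʊjuxulu

The consonants /j/, /x/, /l/ cannot be parsed into a legal (C)(C)V syllable (no codas are permitted; onsets may contain at most 2 consonants).
Inserting the epenthetic vowel yields /j/ → /ju/, /x/ → /xu/, /l/ → /lu/.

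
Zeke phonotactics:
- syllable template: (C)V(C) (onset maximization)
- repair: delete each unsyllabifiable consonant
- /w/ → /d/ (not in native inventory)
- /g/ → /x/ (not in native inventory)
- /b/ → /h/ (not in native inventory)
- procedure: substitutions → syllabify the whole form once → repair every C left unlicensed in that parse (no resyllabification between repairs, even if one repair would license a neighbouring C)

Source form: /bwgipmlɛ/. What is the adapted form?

Substitution: /b/ → /h/, /w/ → /d/, /g/ → /x/, giving /hdxipmlɛ/.
The consonants /h/, /d/, /m/ cannot be parsed into a legal (C)V(C) syllable (at most one coda consonant is licensed; onsets are limited to one consonant).
Deleting the stranded consonants removes /h/, /d/, /m/.

xiplɛ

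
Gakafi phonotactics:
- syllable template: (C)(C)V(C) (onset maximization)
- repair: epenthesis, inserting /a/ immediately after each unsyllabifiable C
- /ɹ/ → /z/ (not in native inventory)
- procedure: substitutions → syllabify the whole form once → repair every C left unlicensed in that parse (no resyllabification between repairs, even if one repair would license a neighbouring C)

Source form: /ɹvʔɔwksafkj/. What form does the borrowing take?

Substitution: /ɹ/ → /z/, giving /zvʔɔwksafkj/.
Under (C)(C)V(C), the unsyllabifiable consonants are /z/, /k/, /j/ (at most one coda consonant is licensed; onsets may contain at most 2 consonants).
Each unlicensed consonant becomes the onset of a new syllable: /z/ → /za/, /k/ → /ka/, /j/ → /ja/.

zavʔɔwksafkaja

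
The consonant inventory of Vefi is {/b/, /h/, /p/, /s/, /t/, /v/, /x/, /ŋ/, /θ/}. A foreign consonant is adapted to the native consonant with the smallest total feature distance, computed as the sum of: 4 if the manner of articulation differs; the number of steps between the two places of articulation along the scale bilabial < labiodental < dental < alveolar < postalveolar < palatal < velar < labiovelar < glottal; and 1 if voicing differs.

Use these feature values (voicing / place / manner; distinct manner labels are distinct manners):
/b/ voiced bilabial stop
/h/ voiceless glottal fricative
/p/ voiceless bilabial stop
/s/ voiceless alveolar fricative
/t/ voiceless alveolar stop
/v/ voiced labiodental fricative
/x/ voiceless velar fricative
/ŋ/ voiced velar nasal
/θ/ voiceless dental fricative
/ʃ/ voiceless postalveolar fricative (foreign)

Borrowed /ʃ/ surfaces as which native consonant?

/s/ is closest: same manner (fricative), place distance 1 (postalveolar→alveolar), same voicing; total 1. Next closest is /x/ at distance 2.

s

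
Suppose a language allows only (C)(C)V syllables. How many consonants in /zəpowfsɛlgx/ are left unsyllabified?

Under (C)(C)V, the unsyllabifiable consonants are /w/, /l/, /g/, /x/ (no codas are permitted; onsets may contain at most 2 consonants).

4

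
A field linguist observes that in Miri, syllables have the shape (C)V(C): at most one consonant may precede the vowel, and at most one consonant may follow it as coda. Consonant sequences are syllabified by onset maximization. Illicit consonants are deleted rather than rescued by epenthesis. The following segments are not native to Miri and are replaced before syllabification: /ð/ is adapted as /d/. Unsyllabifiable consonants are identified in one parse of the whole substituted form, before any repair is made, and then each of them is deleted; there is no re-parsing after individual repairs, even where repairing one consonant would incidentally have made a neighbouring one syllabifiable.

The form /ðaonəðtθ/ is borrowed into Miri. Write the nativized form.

daonəd

Substitution: /ð/ → /d/, giving /daonədtθ/.
Syllabifying with onset maximization leaves /t/, /θ/ stranded (at most one coda consonant is licensed; onsets are limited to one consonant).
Each unlicensed consonant is deleted: /t/, /θ/.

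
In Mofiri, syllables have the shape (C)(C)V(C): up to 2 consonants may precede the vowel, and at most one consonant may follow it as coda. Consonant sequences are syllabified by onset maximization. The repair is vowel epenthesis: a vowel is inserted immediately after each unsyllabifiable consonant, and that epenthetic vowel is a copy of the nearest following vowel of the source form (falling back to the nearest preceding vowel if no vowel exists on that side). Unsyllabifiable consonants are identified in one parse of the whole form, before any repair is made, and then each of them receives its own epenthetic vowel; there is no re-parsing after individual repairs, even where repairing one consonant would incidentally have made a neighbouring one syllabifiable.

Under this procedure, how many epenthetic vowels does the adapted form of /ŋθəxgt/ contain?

2

The unsyllabifiable consonants are /g/, /t/; each receives one epenthetic vowel.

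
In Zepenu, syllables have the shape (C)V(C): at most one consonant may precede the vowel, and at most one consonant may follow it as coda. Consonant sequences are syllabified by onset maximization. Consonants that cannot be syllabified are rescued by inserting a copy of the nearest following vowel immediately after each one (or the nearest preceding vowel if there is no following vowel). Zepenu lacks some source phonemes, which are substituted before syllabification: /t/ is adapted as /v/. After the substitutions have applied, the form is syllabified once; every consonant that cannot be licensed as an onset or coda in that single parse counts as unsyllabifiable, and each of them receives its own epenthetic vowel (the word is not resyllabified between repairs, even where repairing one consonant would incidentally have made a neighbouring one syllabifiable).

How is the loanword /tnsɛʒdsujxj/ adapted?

Substitution: /t/ → /v/, giving /vnsɛʒdsujxj/.
Under (C)V(C), the unsyllabifiable consonants are /v/, /n/, /d/, /x/, /j/ (at most one coda consonant is licensed; onsets are limited to one consonant).
Epenthesis after each stranded consonant: /v/ → /vɛ/, /n/ → /nɛ/, /d/ → /du/, /x/ → /xu/, /j/ → /ju/.

vɛnɛsɛʒdusujxuju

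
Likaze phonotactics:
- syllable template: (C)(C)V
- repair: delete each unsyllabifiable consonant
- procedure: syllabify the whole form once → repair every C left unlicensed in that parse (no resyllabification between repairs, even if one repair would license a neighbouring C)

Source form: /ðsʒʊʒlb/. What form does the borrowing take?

Syllabifying with onset maximization leaves /ð/, /ʒ/, /l/, /b/ stranded (no codas are permitted; onsets may contain at most 2 consonants).
Deleting the stranded consonants removes /ð/, /ʒ/, /l/, /b/.

sʒʊ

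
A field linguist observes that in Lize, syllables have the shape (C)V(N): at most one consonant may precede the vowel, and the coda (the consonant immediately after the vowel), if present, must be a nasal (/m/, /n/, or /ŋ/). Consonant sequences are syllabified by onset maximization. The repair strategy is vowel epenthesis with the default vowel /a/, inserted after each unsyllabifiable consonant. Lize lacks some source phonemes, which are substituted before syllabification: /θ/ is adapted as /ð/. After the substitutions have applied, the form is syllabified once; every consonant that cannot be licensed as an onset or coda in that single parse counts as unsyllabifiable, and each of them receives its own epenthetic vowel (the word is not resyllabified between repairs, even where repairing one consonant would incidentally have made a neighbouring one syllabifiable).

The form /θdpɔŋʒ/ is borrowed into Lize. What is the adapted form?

Substitution: /θ/ → /ð/, giving /ðdpɔŋʒ/.
The consonants /ð/, /d/, /ʒ/ cannot be parsed into a legal (C)V(N) syllable (only a nasal (/m/, /n/, or /ŋ/) is licensed in coda position; onsets are limited to one consonant).
Inserting the epenthetic vowel yields /ð/ → /ða/, /d/ → /da/, /ʒ/ → /ʒa/.

ðadapɔŋʒa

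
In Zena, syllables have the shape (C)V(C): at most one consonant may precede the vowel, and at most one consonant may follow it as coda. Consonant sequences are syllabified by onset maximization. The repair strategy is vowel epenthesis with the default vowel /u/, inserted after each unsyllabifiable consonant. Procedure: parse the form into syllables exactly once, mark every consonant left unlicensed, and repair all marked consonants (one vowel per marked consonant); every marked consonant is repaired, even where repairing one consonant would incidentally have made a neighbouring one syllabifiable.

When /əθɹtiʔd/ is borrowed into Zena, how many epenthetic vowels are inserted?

2

The unsyllabifiable consonants are /ɹ/, /d/; each receives one epenthetic vowel.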